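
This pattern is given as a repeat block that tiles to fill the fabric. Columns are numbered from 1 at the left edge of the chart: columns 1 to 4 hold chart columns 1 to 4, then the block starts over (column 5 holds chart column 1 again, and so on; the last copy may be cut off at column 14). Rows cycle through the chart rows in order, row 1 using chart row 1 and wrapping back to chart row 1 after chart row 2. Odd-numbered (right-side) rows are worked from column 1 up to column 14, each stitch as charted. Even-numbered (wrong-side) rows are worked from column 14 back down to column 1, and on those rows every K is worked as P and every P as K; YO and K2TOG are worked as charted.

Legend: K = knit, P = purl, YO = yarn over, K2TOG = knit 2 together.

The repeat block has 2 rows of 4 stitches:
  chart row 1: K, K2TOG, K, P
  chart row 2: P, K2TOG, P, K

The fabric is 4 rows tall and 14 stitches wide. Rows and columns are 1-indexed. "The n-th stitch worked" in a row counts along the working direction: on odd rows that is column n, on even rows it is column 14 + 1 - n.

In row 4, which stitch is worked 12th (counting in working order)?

Row 4 uses chart row ((4-1) mod 2)+1 = 2. Row 4 is even, so WS.
Chart row 2 tiled across columns 1-14: P K2TOG P K P K2TOG P K P K2TOG P K P K2TOG
WS row: flip the tiled sequence (start at column 14) and apply K<->P; YO and K2TOG stay.
Row 4 as worked: K2TOG K P K K2TOG K P K K2TOG K P K K2TOG K
The 12th stitch worked is K.

Stitch:
K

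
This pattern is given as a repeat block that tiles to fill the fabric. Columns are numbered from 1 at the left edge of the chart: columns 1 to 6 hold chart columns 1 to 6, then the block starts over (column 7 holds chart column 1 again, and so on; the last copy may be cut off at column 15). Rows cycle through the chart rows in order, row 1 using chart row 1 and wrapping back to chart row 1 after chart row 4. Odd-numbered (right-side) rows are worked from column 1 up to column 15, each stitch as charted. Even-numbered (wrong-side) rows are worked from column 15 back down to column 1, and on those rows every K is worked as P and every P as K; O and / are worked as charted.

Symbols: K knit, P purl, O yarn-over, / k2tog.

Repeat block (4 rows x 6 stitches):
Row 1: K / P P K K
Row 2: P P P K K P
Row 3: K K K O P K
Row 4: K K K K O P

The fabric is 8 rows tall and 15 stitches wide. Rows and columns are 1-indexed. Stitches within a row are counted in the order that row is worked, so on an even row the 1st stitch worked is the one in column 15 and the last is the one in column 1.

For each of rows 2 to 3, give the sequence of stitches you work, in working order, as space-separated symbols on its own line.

Row 2: chart row 2, WS - tiled (columns 1-15): P P P K K P P P P K K P P P P; work from column 15 back to 1 with K<->P swapped.
Row 3: chart row 3, RS - tile across columns 1-15 and work as-is.

== ROWS AS WORKED ==
K K K K P P K K K K P P K K K
K K K O P K K K K O P K K K K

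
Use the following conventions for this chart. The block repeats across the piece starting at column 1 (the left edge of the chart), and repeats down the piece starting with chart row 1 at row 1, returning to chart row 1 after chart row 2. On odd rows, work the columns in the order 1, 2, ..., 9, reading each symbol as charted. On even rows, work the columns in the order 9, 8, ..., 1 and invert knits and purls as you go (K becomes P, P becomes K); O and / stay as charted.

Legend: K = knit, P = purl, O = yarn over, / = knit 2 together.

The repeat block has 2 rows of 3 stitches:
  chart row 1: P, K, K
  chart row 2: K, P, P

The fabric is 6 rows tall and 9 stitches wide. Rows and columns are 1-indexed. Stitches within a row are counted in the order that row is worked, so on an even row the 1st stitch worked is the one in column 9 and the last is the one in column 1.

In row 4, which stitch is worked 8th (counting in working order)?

For row 4: chart row = ((4-1) mod 2) + 1 = 2; this is a WS (even) row.
Chart row 2 tiled across columns 1-9: K P P K P P K P P
WS: work from column 9 back to column 1 (reverse the tiled row), swapping K<->P (O and / unchanged).
Row 4 as worked: K K P K K P K K P
Stitch 8 in working order -> K

Stitch:
K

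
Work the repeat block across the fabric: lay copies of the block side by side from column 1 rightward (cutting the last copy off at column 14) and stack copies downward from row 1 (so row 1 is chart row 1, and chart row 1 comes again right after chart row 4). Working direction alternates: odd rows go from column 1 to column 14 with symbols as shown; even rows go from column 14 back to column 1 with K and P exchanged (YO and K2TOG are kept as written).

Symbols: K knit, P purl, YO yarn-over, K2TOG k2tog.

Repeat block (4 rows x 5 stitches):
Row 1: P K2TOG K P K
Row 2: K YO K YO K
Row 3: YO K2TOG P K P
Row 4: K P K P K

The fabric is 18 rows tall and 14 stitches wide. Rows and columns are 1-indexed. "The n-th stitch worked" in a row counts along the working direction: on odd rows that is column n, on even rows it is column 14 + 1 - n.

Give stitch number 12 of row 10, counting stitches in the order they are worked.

Row 10: (10-1) mod 4 = 1, so use chart row 2. Even row -> WS.
Chart row 2 tiled across columns 1-14: K YO K YO K K YO K YO K K YO K YO
WS: work from column 14 back to column 1 (reverse the tiled row), swapping K<->P (YO and K2TOG unchanged).
Row 10 as worked: YO P YO P P YO P YO P P YO P YO P
Stitch 12 in working order -> P

Stitch:
P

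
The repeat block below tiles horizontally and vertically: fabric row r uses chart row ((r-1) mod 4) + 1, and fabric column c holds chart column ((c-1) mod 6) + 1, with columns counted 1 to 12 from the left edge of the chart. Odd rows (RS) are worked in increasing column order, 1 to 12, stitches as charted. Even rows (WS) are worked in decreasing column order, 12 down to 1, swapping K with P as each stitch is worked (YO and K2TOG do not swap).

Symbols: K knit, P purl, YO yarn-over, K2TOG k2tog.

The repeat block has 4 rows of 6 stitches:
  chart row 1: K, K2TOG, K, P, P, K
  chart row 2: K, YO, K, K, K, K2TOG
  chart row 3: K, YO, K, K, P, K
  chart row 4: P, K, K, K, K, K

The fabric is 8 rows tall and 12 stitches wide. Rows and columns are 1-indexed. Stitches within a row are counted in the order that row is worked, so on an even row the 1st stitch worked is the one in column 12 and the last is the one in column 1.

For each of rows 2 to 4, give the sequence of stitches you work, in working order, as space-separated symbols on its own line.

== ROWS AS WORKED ==
K2TOG P P P YO P K2TOG P P P YO P
K YO K K P K K YO K K P K
P P P P P K P P P P P K

Derivation:
Row 2: chart row 2, WS - tiled (columns 1-12): K YO K K K K2TOG K YO K K K K2TOG; work from column 12 back to 1 with K<->P swapped.
Row 3: chart row 3, RS - tile across columns 1-12 and work as-is.
Row 4: chart row 4, WS - tiled (columns 1-12): P K K K K K P K K K K K; work from column 12 back to 1 with K<->P swapped.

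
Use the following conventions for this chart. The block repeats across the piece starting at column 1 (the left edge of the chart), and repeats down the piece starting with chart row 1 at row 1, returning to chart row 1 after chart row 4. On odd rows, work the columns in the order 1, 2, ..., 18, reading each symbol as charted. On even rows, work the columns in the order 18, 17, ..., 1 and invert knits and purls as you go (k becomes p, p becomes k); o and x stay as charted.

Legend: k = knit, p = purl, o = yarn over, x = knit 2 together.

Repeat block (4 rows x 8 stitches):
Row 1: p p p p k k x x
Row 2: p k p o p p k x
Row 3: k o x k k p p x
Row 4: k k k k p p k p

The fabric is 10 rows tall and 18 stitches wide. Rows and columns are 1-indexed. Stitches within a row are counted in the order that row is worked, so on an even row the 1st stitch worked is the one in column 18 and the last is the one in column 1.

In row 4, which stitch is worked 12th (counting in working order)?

Row 4 uses chart row ((4-1) mod 4)+1 = 4. Row 4 is even, so WS.
Chart row 4 tiled across columns 1-18: k k k k p p k p k k k k p p k p k k
WS row: flip the tiled sequence (start at column 18) and apply k<->p; o and x stay.
Row 4 as worked: p p k p k k p p p p k p k k p p p p
The 12th stitch worked is p.

Result:
p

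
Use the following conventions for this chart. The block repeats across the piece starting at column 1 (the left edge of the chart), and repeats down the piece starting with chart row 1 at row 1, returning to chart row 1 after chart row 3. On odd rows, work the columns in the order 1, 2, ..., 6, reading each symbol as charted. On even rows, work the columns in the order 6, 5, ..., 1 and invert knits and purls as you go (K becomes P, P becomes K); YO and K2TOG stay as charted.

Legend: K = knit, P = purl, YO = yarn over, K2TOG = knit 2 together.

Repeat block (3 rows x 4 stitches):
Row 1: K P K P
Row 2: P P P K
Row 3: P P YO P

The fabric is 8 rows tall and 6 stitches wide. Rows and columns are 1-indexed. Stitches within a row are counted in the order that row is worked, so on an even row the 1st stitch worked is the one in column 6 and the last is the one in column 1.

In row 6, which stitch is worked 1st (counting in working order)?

For row 6: chart row = ((6-1) mod 3) + 1 = 3; this is a WS (even) row.
Chart row 3 tiled across columns 1-6: P P YO P P P
Wrong side: read the tiled row from column 6 down to 1 and exchange K with P (leave YO, K2TOG).
Row 6 as worked: K K K YO K K
Stitch 1 in working order -> K

== STITCH ==
K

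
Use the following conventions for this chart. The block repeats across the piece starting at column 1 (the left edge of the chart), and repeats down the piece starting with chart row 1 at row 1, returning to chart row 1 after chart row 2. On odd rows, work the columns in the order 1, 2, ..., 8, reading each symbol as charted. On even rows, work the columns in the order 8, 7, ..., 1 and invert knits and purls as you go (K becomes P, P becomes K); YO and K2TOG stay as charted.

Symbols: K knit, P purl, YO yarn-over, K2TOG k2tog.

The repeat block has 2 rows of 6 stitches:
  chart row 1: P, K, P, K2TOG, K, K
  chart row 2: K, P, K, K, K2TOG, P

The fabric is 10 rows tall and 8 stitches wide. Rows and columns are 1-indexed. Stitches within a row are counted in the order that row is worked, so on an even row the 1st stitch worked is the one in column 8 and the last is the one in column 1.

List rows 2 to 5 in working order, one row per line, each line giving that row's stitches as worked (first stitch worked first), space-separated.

Row 2: chart row 2, WS - tiled (columns 1-8): K P K K K2TOG P K P; work from column 8 back to 1 with K<->P swapped.
Row 3: chart row 1, RS - tile across columns 1-8 and work as-is.
Row 4: chart row 2, WS - tiled (columns 1-8): K P K K K2TOG P K P; work from column 8 back to 1 with K<->P swapped.
Row 5: chart row 1, RS - tile across columns 1-8 and work as-is.

Rows as worked:
K P K K2TOG P P K P
P K P K2TOG K K P K
K P K K2TOG P P K P
P K P K2TOG K K P K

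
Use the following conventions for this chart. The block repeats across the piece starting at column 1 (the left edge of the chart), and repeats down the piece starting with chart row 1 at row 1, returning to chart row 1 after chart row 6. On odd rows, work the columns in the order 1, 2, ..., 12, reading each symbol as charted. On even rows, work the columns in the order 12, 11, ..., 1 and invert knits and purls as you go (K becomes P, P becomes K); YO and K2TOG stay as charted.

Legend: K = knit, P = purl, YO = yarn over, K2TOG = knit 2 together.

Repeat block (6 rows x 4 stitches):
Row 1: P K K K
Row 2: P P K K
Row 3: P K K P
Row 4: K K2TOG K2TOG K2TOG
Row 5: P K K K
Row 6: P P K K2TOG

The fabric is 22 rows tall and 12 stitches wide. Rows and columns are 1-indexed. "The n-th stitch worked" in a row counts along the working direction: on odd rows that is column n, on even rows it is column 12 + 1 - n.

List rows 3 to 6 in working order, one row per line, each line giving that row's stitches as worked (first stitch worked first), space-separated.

Row 3: chart row 3, RS - tile across columns 1-12 and work as-is.
Row 4: chart row 4, WS - tiled (columns 1-12): K K2TOG K2TOG K2TOG K K2TOG K2TOG K2TOG K K2TOG K2TOG K2TOG; work from column 12 back to 1 with K<->P swapped.
Row 5: chart row 5, RS - tile across columns 1-12 and work as-is.
Row 6: chart row 6, WS - tiled (columns 1-12): P P K K2TOG P P K K2TOG P P K K2TOG; work from column 12 back to 1 with K<->P swapped.

Rows as worked:
P K K P P K K P P K K P
K2TOG K2TOG K2TOG P K2TOG K2TOG K2TOG P K2TOG K2TOG K2TOG P
P K K K P K K K P K K K
K2TOG P K K K2TOG P K K K2TOG P K K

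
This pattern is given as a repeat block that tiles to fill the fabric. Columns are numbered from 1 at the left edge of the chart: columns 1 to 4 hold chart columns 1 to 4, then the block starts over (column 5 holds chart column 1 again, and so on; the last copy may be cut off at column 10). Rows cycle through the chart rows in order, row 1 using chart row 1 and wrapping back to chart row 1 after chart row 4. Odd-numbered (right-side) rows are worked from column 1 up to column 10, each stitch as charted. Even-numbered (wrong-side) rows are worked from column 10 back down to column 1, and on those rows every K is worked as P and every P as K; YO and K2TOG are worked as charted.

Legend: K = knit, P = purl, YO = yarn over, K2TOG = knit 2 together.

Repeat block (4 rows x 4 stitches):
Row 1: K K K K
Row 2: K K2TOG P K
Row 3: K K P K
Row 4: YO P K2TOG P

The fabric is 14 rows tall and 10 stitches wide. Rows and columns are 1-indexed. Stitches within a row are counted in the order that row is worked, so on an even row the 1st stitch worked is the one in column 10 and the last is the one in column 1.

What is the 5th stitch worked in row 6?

Stitch:
K2TOG

Derivation:
For row 6: chart row = ((6-1) mod 4) + 1 = 2; this is a WS (even) row.
Chart row 2 tiled across columns 1-10: K K2TOG P K K K2TOG P K K K2TOG
WS: work from column 10 back to column 1 (reverse the tiled row), swapping K<->P (YO and K2TOG unchanged).
Row 6 as worked: K2TOG P P K K2TOG P P K K2TOG P
Stitch 5 in working order -> K2TOG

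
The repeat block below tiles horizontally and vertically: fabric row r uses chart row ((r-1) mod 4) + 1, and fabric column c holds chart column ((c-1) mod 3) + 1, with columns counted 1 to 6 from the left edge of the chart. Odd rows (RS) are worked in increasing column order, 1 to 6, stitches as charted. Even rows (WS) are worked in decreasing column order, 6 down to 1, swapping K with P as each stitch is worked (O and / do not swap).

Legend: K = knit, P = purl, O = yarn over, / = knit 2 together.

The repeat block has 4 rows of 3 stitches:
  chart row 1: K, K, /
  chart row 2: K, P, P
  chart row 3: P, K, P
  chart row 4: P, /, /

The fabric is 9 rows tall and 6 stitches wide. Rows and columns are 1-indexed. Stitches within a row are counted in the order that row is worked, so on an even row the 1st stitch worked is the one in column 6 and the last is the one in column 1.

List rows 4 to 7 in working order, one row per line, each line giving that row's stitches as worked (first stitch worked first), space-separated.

Result:
/ / K / / K
K K / K K /
K K P K K P
P K P P K P

Derivation:
Row 4: chart row 4, WS - tiled (columns 1-6): P / / P / /; work from column 6 back to 1 with K<->P swapped.
Row 5: chart row 1, RS - tile across columns 1-6 and work as-is.
Row 6: chart row 2, WS - tiled (columns 1-6): K P P K P P; work from column 6 back to 1 with K<->P swapped.
Row 7: chart row 3, RS - tile across columns 1-6 and work as-is.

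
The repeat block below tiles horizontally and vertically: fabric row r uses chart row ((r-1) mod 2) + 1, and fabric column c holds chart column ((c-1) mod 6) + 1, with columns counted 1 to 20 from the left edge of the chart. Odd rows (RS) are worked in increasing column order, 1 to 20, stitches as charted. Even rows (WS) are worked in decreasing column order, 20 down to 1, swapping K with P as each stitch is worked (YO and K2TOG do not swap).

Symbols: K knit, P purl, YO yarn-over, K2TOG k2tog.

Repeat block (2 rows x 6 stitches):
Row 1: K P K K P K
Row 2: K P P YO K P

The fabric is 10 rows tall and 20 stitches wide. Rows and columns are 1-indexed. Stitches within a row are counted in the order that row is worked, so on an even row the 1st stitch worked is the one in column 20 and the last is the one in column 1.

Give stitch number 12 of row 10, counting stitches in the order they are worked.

Row 10: (10-1) mod 2 = 1, so use chart row 2. Even row -> WS.
Chart row 2 tiled across columns 1-20: K P P YO K P K P P YO K P K P P YO K P K P
WS row: flip the tiled sequence (start at column 20) and apply K<->P; YO and K2TOG stay.
Row 10 as worked: K P K P YO K K P K P YO K K P K P YO K K P
Stitch 12 in working order -> K

Result:
K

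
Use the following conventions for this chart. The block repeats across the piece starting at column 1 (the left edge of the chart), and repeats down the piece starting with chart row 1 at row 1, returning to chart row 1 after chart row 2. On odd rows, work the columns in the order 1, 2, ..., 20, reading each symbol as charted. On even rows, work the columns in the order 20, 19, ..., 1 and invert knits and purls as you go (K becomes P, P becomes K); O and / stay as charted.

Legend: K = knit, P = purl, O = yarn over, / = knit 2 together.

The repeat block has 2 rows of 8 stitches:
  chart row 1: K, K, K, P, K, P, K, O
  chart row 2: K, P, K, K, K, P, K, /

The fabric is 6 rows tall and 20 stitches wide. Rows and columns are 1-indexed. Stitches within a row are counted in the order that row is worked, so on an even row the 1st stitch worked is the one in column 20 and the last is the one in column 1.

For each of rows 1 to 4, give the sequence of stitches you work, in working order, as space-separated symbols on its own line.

Row 1: chart row 1, RS - tile across columns 1-20 and work as-is.
Row 2: chart row 2, WS - tiled (columns 1-20): K P K K K P K / K P K K K P K / K P K K; work from column 20 back to 1 with K<->P swapped.
Row 3: chart row 1, RS - tile across columns 1-20 and work as-is.
Row 4: chart row 2, WS - tiled (columns 1-20): K P K K K P K / K P K K K P K / K P K K; work from column 20 back to 1 with K<->P swapped.

== ROWS AS WORKED ==
K K K P K P K O K K K P K P K O K K K P
P P K P / P K P P P K P / P K P P P K P
K K K P K P K O K K K P K P K O K K K P
P P K P / P K P P P K P / P K P P P K P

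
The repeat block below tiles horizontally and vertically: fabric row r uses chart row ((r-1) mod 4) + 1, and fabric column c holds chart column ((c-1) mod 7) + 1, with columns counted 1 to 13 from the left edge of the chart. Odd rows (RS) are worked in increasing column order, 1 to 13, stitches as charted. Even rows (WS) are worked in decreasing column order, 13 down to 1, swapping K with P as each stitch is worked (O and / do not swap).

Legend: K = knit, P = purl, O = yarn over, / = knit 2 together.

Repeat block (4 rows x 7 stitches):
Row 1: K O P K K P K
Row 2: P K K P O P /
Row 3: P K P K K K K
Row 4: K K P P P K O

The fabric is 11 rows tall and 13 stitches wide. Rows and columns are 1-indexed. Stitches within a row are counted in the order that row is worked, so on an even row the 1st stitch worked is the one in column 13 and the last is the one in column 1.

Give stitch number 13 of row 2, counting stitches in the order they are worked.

Row 2: (2-1) mod 4 = 1, so use chart row 2. Even row -> WS.
Chart row 2 tiled across columns 1-13: P K K P O P / P K K P O P
WS: work from column 13 back to column 1 (reverse the tiled row), swapping K<->P (O and / unchanged).
Row 2 as worked: K O K P P K / K O K P P K
Counting 13 along the worked row gives K.

Result:
K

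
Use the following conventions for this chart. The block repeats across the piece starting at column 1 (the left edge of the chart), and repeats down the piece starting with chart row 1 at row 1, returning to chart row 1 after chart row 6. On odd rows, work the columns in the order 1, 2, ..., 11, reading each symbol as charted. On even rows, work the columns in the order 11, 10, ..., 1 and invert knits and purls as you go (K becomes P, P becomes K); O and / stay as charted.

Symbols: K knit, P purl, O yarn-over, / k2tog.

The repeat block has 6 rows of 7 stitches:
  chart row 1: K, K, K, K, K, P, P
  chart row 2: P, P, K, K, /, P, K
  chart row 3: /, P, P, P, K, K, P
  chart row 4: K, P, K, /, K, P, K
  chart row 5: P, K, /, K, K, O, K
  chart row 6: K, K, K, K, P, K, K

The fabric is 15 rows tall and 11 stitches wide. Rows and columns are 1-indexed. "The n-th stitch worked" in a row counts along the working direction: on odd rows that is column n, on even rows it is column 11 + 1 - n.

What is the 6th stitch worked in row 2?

Row 2: (2-1) mod 6 = 1, so use chart row 2. Even row -> WS.
Chart row 2 tiled across columns 1-11: P P K K / P K P P K K
WS: work from column 11 back to column 1 (reverse the tiled row), swapping K<->P (O and / unchanged).
Row 2 as worked: P P K K P K / P P K K
The 6th stitch worked is K.

== STITCH ==
K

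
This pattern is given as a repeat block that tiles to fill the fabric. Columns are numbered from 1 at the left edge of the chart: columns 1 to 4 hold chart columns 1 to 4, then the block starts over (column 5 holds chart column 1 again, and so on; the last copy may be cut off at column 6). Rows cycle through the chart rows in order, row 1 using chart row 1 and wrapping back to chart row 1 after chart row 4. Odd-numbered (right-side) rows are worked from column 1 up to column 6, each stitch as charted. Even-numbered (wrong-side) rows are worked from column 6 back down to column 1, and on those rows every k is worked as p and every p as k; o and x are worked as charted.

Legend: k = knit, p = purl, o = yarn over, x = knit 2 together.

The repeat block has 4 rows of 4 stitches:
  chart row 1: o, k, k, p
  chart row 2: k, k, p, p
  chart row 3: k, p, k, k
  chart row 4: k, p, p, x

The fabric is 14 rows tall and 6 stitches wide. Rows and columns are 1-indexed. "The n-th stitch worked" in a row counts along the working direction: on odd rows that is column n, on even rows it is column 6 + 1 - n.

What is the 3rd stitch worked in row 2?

Stitch:
k

Derivation:
Row 2 uses chart row ((2-1) mod 4)+1 = 2. Row 2 is even, so WS.
Chart row 2 tiled across columns 1-6: k k p p k k
WS: work from column 6 back to column 1 (reverse the tiled row), swapping k<->p (o and x unchanged).
Row 2 as worked: p p k k p p
The 3rd stitch worked is k.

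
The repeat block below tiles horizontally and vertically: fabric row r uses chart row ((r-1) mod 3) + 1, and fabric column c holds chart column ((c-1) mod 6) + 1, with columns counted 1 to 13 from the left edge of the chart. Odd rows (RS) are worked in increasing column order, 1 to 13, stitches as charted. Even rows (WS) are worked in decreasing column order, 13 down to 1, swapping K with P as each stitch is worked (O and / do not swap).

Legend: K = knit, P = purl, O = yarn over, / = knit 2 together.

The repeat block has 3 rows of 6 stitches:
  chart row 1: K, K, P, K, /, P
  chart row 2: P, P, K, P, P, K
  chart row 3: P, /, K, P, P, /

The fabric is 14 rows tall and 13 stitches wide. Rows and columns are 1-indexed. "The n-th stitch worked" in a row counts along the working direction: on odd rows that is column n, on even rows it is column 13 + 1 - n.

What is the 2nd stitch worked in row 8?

Result:
P

Derivation:
Row 8: (8-1) mod 3 = 1, so use chart row 2. Even row -> WS.
Chart row 2 tiled across columns 1-13: P P K P P K P P K P P K P
Wrong side: read the tiled row from column 13 down to 1 and exchange K with P (leave O, /).
Row 8 as worked: K P K K P K K P K K P K K
Counting 2 along the worked row gives P.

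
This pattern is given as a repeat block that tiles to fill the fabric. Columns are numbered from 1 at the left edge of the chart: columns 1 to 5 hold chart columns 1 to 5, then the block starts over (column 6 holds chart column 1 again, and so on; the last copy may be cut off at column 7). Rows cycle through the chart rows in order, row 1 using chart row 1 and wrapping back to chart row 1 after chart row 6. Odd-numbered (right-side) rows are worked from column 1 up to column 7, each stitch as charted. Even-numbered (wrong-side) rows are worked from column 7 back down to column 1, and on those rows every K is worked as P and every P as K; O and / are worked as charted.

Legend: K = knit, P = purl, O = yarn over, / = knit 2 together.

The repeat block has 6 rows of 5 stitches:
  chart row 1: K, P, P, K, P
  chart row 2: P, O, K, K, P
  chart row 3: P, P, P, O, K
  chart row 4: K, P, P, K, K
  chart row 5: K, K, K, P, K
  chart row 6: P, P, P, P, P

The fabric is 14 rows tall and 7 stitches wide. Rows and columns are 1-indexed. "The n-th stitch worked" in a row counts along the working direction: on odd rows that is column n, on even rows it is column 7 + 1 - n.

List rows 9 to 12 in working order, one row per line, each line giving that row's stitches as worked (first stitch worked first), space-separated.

Result:
P P P O K P P
K P P P K K P
K K K P K K K
K K K K K K K

Derivation:
Row 9: chart row 3, RS - tile across columns 1-7 and work as-is.
Row 10: chart row 4, WS - tiled (columns 1-7): K P P K K K P; work from column 7 back to 1 with K<->P swapped.
Row 11: chart row 5, RS - tile across columns 1-7 and work as-is.
Row 12: chart row 6, WS - tiled (columns 1-7): P P P P P P P; work from column 7 back to 1 with K<->P swapped.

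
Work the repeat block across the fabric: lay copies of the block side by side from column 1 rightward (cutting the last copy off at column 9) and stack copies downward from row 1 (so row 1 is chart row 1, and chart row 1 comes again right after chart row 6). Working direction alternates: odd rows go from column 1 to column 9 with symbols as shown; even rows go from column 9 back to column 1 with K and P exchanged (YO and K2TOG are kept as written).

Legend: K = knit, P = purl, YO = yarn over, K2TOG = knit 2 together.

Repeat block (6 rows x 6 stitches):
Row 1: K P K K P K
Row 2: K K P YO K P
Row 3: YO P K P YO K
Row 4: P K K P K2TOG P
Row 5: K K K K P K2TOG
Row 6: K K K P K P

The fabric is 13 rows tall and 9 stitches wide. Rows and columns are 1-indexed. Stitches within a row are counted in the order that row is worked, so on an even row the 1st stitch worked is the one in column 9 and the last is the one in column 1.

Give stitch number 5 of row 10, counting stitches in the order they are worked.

Stitch:
K2TOG

Derivation:
For row 10: chart row = ((10-1) mod 6) + 1 = 4; this is a WS (even) row.
Chart row 4 tiled across columns 1-9: P K K P K2TOG P P K K
WS row: flip the tiled sequence (start at column 9) and apply K<->P; YO and K2TOG stay.
Row 10 as worked: P P K K K2TOG K P P K
Stitch 5 in working order -> K2TOG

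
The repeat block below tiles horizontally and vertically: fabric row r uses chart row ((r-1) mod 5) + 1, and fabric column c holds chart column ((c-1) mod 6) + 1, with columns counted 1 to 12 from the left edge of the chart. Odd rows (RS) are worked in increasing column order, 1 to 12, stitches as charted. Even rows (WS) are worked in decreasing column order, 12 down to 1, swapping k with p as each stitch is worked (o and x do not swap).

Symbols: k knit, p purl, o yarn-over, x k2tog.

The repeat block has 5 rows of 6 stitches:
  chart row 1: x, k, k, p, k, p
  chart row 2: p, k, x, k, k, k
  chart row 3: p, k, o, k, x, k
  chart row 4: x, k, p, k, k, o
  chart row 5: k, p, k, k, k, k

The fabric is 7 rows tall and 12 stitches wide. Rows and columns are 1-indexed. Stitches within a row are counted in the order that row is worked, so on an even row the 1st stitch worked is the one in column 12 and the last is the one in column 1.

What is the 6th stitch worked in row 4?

Row 4 uses chart row ((4-1) mod 5)+1 = 4. Row 4 is even, so WS.
Chart row 4 tiled across columns 1-12: x k p k k o x k p k k o
Wrong side: read the tiled row from column 12 down to 1 and exchange k with p (leave o, x).
Row 4 as worked: o p p k p x o p p k p x
Counting 6 along the worked row gives x.

Result:
x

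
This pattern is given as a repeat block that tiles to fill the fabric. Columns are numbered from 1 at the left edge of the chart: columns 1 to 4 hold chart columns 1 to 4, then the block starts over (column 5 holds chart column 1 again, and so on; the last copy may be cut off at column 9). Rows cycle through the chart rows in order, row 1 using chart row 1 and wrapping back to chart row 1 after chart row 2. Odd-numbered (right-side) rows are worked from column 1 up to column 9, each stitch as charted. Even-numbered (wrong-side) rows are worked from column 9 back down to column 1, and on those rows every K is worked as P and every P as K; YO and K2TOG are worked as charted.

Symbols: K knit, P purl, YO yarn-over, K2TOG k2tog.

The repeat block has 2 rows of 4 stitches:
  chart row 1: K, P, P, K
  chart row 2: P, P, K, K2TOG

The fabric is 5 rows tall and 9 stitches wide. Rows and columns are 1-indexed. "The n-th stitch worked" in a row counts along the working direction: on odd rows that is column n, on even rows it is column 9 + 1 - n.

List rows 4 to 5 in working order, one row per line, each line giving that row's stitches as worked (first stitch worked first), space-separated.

Rows as worked:
K K2TOG P K K K2TOG P K K
K P P K K P P K K

Derivation:
Row 4: chart row 2, WS - tiled (columns 1-9): P P K K2TOG P P K K2TOG P; work from column 9 back to 1 with K<->P swapped.
Row 5: chart row 1, RS - tile across columns 1-9 and work as-is.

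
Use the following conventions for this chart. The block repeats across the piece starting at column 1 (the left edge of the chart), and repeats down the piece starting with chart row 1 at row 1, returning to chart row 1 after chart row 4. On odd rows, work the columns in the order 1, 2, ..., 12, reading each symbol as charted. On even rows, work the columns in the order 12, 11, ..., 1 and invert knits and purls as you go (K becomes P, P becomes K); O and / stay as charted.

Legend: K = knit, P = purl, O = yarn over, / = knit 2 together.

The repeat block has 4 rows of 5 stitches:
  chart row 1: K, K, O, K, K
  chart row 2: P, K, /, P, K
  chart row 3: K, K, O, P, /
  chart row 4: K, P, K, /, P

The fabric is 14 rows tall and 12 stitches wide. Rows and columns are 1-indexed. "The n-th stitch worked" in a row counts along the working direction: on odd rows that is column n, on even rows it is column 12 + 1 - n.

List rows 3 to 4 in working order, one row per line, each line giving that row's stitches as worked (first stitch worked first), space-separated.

Result:
K K O P / K K O P / K K
K P K / P K P K / P K P

Derivation:
Row 3: chart row 3, RS - tile across columns 1-12 and work as-is.
Row 4: chart row 4, WS - tiled (columns 1-12): K P K / P K P K / P K P; work from column 12 back to 1 with K<->P swapped.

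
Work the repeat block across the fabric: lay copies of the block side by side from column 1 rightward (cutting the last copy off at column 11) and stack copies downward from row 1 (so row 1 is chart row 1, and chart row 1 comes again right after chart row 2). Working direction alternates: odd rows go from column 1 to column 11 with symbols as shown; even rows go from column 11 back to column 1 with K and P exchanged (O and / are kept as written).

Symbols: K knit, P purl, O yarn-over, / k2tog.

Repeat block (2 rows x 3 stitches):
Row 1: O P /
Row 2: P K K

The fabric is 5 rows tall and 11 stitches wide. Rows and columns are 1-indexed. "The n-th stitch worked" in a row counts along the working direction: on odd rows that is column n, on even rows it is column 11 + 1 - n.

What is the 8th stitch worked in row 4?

Result:
K

Derivation:
Row 4 uses chart row ((4-1) mod 2)+1 = 2. Row 4 is even, so WS.
Chart row 2 tiled across columns 1-11: P K K P K K P K K P K
WS row: flip the tiled sequence (start at column 11) and apply K<->P; O and / stay.
Row 4 as worked: P K P P K P P K P P K
Stitch 8 in working order -> K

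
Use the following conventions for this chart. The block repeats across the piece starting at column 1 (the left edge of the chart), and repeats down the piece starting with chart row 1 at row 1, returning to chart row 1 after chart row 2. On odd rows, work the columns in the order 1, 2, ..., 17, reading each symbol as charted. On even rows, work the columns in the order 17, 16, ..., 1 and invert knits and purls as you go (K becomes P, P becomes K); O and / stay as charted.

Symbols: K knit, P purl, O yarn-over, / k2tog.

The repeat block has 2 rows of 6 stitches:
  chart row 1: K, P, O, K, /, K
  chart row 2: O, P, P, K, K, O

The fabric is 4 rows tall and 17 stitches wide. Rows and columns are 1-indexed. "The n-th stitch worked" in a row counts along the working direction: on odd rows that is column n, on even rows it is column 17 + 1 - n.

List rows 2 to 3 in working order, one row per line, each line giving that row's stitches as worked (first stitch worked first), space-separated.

Rows as worked:
P P K K O O P P K K O O P P K K O
K P O K / K K P O K / K K P O K /

Derivation:
Row 2: chart row 2, WS - tiled (columns 1-17): O P P K K O O P P K K O O P P K K; work from column 17 back to 1 with K<->P swapped.
Row 3: chart row 1, RS - tile across columns 1-17 and work as-is.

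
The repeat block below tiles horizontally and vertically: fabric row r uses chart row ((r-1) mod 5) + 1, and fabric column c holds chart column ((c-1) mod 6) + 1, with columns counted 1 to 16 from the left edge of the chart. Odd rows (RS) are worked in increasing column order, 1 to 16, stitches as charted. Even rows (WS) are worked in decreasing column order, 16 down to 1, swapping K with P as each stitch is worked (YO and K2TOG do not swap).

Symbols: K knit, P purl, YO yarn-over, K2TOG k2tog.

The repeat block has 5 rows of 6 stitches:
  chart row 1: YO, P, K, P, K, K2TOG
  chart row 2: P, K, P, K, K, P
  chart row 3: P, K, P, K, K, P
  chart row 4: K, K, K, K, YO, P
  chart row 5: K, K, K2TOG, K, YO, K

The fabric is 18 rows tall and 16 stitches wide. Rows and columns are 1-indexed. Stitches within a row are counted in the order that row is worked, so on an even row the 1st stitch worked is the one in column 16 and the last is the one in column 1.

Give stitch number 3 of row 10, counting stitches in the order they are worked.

== STITCH ==
P

Derivation:
Row 10: (10-1) mod 5 = 4, so use chart row 5. Even row -> WS.
Chart row 5 tiled across columns 1-16: K K K2TOG K YO K K K K2TOG K YO K K K K2TOG K
WS: work from column 16 back to column 1 (reverse the tiled row), swapping K<->P (YO and K2TOG unchanged).
Row 10 as worked: P K2TOG P P P YO P K2TOG P P P YO P K2TOG P P
The 3rd stitch worked is P.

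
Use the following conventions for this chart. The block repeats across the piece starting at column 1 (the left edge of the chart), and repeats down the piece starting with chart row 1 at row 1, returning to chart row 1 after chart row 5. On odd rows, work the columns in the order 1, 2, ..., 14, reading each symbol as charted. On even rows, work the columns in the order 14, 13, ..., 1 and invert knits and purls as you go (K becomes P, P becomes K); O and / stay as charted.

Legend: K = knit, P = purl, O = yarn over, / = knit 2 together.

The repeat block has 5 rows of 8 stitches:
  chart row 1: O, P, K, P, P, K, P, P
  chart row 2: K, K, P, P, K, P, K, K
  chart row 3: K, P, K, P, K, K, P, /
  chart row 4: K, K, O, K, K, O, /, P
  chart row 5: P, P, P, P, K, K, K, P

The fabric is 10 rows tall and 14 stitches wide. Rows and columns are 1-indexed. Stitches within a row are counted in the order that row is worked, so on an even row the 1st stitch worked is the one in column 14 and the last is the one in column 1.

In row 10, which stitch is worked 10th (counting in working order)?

== STITCH ==
P

Derivation:
Row 10 uses chart row ((10-1) mod 5)+1 = 5. Row 10 is even, so WS.
Chart row 5 tiled across columns 1-14: P P P P K K K P P P P P K K
Wrong side: read the tiled row from column 14 down to 1 and exchange K with P (leave O, /).
Row 10 as worked: P P K K K K K P P P K K K K
The 10th stitch worked is P.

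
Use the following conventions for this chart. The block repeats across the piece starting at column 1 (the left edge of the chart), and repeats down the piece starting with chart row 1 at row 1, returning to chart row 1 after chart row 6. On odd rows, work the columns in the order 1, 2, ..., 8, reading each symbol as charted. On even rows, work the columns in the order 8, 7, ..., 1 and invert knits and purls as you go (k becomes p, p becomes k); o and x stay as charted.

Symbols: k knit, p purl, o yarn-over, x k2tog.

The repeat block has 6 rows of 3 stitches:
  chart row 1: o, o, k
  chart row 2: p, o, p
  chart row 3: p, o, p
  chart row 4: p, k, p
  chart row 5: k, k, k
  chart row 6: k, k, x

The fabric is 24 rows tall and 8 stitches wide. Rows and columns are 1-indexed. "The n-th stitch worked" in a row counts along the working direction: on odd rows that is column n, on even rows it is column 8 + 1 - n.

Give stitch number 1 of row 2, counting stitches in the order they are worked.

Row 2: (2-1) mod 6 = 1, so use chart row 2. Even row -> WS.
Chart row 2 tiled across columns 1-8: p o p p o p p o
Wrong side: read the tiled row from column 8 down to 1 and exchange k with p (leave o, x).
Row 2 as worked: o k k o k k o k
Stitch 1 in working order -> o

Result:
o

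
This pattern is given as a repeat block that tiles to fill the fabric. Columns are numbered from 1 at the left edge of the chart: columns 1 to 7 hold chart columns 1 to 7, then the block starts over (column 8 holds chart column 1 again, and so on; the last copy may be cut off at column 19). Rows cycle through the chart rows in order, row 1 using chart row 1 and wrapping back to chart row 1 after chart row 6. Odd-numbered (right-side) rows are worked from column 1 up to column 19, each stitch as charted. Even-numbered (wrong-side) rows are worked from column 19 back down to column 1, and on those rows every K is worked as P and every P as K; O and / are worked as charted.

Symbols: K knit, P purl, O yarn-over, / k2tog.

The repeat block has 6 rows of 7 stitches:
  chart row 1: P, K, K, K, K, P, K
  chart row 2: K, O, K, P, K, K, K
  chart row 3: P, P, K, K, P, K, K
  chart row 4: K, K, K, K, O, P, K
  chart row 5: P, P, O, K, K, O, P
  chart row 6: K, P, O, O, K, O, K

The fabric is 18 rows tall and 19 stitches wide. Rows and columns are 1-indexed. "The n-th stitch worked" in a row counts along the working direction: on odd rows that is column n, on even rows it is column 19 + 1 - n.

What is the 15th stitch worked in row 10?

For row 10: chart row = ((10-1) mod 6) + 1 = 4; this is a WS (even) row.
Chart row 4 tiled across columns 1-19: K K K K O P K K K K K O P K K K K K O
Wrong side: read the tiled row from column 19 down to 1 and exchange K with P (leave O, /).
Row 10 as worked: O P P P P P K O P P P P P K O P P P P
Stitch 15 in working order -> O

== STITCH ==
O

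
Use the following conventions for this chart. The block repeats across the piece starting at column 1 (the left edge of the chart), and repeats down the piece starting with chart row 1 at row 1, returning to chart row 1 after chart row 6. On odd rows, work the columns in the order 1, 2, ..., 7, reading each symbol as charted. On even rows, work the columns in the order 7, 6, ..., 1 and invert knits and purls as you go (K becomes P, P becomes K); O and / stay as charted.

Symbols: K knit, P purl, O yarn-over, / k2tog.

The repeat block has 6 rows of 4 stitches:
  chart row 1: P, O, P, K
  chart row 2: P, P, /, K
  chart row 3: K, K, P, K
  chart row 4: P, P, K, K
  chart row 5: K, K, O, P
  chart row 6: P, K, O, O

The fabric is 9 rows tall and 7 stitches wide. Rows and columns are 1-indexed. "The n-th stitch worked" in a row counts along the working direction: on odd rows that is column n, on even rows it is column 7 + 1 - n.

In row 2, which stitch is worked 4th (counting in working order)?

Stitch:
P

Derivation:
For row 2: chart row = ((2-1) mod 6) + 1 = 2; this is a WS (even) row.
Chart row 2 tiled across columns 1-7: P P / K P P /
WS row: flip the tiled sequence (start at column 7) and apply K<->P; O and / stay.
Row 2 as worked: / K K P / K K
Stitch 4 in working order -> P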